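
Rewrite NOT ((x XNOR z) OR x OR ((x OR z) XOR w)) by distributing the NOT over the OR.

NOT (x XNOR z) AND NOT x AND NOT ((x OR z) XOR w)
De Morgan's: NOT(OR of terms) = AND of negations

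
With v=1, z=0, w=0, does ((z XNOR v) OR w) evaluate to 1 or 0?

Substituting: ((0 XNOR 1) OR 0)
= 0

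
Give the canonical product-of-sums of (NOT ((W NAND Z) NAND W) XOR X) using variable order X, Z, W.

ΠM(0, 2, 3, 5) = (X OR Z OR W) AND (X OR NOT Z OR W) AND (X OR NOT Z OR NOT W) AND (NOT X OR Z OR NOT W)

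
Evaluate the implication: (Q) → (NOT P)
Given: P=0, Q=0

Antecedent (Q) = 0; consequent (NOT P) = 1.
0 → 1 = 1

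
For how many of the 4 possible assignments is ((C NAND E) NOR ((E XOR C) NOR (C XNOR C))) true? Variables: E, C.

Satisfying assignments: (1,1)
Count: 1 out of 4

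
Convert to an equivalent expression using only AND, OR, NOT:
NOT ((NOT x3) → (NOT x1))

(NOT x3) AND x1
(Negated implication: NOT(A → B) = A AND NOT B)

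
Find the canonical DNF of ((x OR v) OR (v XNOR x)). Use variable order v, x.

(NOT v AND NOT x) OR (NOT v AND x) OR (v AND NOT x) OR (v AND x)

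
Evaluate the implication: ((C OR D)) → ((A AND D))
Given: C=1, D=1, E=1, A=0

Antecedent ((C OR D)) = 1; consequent ((A AND D)) = 0.
1 → 0 = 0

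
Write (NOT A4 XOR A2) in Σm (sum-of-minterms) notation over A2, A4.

Σm(0, 3) = (NOT A2 AND NOT A4) OR (A2 AND A4)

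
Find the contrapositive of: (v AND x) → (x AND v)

Contrapositive: NOT (x AND v) → NOT (v AND x)
Note: A statement and its contrapositive are logically equivalent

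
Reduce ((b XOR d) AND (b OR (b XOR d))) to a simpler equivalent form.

By absorption (E AND (E OR v) = E):
= (b XOR d)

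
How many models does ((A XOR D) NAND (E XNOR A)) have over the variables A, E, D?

Satisfying assignments: (0,0,0), (0,1,0), (0,1,1), (1,0,0), (1,0,1), (1,1,1)
Count: 6 out of 8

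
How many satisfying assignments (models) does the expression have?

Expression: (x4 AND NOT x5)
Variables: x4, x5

Satisfying assignments: (1,0)
Count: 1 out of 4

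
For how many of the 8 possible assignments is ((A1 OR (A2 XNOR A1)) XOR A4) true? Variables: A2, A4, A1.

Satisfying assignments: (0,0,0), (0,0,1), (1,0,1), (1,1,0)
Count: 4 out of 8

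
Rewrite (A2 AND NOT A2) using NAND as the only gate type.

((A2 NAND (A2 NAND A2)) NAND (A2 NAND (A2 NAND A2)))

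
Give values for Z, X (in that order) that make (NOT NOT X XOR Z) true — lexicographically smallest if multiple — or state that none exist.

Z=0, X=1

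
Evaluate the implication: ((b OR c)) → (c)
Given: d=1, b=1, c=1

Antecedent ((b OR c)) = 1; consequent (c) = 1.
1 → 1 = 1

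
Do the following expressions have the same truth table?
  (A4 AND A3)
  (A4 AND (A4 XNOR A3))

Yes, they are equivalent — the two output columns agree on all 4 assignments:
A4 | A3 | Expression 1 | Expression 2
-------------------------------------
0 | 0 | 0 | 0
0 | 1 | 0 | 0
1 | 0 | 0 | 0
1 | 1 | 1 | 1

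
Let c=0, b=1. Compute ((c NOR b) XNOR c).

Substituting: ((0 NOR 1) XNOR 0)
= 1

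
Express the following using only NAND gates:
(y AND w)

((y NAND w) NAND (y NAND w))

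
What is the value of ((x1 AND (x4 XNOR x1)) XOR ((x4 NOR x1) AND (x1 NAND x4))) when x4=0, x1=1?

Substituting: ((1 AND (0 XNOR 1)) XOR ((0 NOR 1) AND (1 NAND 0)))
= 0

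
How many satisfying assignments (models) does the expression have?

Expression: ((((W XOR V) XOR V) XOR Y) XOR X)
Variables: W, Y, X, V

Satisfying assignments: (0,0,1,0), (0,0,1,1), (0,1,0,0), (0,1,0,1), (1,0,0,0), (1,0,0,1), (1,1,1,0), (1,1,1,1)
Count: 8 out of 16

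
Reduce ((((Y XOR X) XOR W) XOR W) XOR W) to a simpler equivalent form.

By XOR self-cancellation ((E XOR v) XOR v = E):
= ((Y XOR X) XOR W)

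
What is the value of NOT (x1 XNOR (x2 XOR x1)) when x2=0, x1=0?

Substituting: NOT (0 XNOR (0 XOR 0))
= 0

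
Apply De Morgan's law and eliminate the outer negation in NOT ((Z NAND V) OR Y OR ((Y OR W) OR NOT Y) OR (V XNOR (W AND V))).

NOT (Z NAND V) AND NOT Y AND NOT ((Y OR W) OR NOT Y) AND NOT (V XNOR (W AND V))
De Morgan's: NOT(OR of terms) = AND of negations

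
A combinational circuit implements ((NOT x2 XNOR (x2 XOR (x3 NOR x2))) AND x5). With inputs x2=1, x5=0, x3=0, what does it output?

Substituting: ((NOT 1 XNOR (1 XOR (0 NOR 1))) AND 0)
= 0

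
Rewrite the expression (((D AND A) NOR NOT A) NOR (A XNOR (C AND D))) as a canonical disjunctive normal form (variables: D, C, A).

(D AND NOT C AND A) OR (D AND C AND NOT A)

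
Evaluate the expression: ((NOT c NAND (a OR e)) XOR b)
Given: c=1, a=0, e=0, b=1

Substituting: ((NOT 1 NAND (0 OR 0)) XOR 1)
= 0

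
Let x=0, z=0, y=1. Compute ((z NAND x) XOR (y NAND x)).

Substituting: ((0 NAND 0) XOR (1 NAND 0))
= 0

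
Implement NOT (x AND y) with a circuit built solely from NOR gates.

(((x NOR x) NOR (y NOR y)) NOR ((x NOR x) NOR (y NOR y)))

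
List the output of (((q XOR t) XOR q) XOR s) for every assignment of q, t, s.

q | t | s | Output
------------------
0 | 0 | 0 | 0
0 | 0 | 1 | 1
0 | 1 | 0 | 1
0 | 1 | 1 | 0
1 | 0 | 0 | 0
1 | 0 | 1 | 1
1 | 1 | 0 | 1
1 | 1 | 1 | 0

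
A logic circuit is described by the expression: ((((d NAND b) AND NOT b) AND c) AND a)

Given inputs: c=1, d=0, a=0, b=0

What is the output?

Substituting: ((((0 NAND 0) AND NOT 0) AND 1) AND 0)
= 0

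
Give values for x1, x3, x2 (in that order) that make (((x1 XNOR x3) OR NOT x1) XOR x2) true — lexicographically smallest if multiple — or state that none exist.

x1=0, x3=0, x2=0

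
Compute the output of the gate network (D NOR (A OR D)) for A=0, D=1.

Substituting: (1 NOR (0 OR 1))
= 0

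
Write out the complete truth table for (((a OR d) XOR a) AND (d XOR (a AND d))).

d | a | Output
--------------
0 | 0 | 0
0 | 1 | 0
1 | 0 | 1
1 | 1 | 0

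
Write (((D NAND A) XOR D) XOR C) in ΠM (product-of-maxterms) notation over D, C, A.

ΠM(2, 3, 4, 7) = (D OR NOT C OR A) AND (D OR NOT C OR NOT A) AND (NOT D OR C OR A) AND (NOT D OR NOT C OR NOT A)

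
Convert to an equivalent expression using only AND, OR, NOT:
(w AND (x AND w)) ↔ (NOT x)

((w AND (x AND w)) AND (NOT x)) OR (NOT (w AND (x AND w)) AND x)
(Biconditional = both true or both false)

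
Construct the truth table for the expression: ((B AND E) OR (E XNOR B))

E | B | Output
--------------
0 | 0 | 1
0 | 1 | 0
1 | 0 | 0
1 | 1 | 1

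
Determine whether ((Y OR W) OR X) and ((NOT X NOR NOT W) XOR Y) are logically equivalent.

No. Counterexample: with X=0, Y=0, W=1, Expression 1 = 1 but Expression 2 = 0.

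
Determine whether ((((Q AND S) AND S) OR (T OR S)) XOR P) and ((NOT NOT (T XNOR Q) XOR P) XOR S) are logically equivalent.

No. Counterexample: with Q=0, P=0, T=0, S=0, Expression 1 = 0 but Expression 2 = 1.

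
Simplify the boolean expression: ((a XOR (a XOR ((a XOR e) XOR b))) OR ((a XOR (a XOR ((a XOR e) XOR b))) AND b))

By absorption (E OR (E AND v) = E) then XOR self-cancellation ((E XOR v) XOR v = E):
= ((a XOR e) XOR b)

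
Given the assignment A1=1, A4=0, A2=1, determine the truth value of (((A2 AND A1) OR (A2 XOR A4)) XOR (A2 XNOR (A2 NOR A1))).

Substituting: (((1 AND 1) OR (1 XOR 0)) XOR (1 XNOR (1 NOR 1)))
= 1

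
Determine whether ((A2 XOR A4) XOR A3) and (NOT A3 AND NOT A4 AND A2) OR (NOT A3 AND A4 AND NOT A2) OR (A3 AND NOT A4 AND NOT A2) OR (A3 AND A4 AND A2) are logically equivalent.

Yes, they are equivalent — the two output columns agree on all 8 assignments:
A3 | A4 | A2 | Expression 1 | Expression 2
------------------------------------------
0 | 0 | 0 | 0 | 0
0 | 0 | 1 | 1 | 1
0 | 1 | 0 | 1 | 1
0 | 1 | 1 | 0 | 0
1 | 0 | 0 | 1 | 1
1 | 0 | 1 | 0 | 0
1 | 1 | 0 | 0 | 0
1 | 1 | 1 | 1 | 1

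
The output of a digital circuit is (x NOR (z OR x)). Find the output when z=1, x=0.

Substituting: (0 NOR (1 OR 0))
= 0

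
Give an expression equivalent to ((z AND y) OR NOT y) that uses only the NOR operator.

((((z NOR z) NOR (y NOR y)) NOR (y NOR y)) NOR (((z NOR z) NOR (y NOR y)) NOR (y NOR y)))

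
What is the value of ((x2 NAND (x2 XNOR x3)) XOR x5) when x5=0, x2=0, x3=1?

Substituting: ((0 NAND (0 XNOR 1)) XOR 0)
= 1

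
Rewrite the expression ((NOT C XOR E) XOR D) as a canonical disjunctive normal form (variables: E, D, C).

(NOT E AND NOT D AND NOT C) OR (NOT E AND D AND C) OR (E AND NOT D AND C) OR (E AND D AND NOT C)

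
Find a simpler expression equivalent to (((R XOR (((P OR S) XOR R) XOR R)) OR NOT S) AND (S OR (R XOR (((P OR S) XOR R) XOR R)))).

By distribution ((E OR v) AND (E OR NOT v) = E) then XOR self-cancellation ((E XOR v) XOR v = E):
= ((P OR S) XOR R)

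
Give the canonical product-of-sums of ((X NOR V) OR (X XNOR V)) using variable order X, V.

ΠM(1, 2) = (X OR NOT V) AND (NOT X OR V)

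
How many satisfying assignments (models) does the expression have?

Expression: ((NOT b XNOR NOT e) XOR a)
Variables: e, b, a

Satisfying assignments: (0,0,0), (0,1,1), (1,0,1), (1,1,0)
Count: 4 out of 8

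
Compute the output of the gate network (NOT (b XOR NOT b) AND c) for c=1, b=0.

Substituting: (NOT (0 XOR NOT 0) AND 1)
= 0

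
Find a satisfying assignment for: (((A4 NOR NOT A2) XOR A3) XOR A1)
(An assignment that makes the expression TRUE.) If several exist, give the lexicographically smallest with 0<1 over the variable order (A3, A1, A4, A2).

A3=0, A1=0, A4=0, A2=1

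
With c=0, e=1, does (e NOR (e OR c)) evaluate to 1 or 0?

Substituting: (1 NOR (1 OR 0))
= 0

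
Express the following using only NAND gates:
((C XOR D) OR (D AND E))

((((C NAND (C NAND D)) NAND (D NAND (C NAND D))) NAND ((C NAND (C NAND D)) NAND (D NAND (C NAND D)))) NAND (((D NAND E) NAND (D NAND E)) NAND ((D NAND E) NAND (D NAND E))))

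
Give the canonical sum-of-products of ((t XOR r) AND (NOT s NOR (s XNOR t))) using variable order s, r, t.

Σm(6) = (s AND r AND NOT t)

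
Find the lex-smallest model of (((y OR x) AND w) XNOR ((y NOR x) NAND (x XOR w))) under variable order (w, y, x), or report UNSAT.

w=1, y=0, x=0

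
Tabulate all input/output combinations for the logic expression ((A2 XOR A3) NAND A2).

A3 | A2 | Output
----------------
0 | 0 | 1
0 | 1 | 0
1 | 0 | 1
1 | 1 | 1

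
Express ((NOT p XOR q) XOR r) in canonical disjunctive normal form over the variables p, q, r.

(NOT p AND NOT q AND NOT r) OR (NOT p AND q AND r) OR (p AND NOT q AND r) OR (p AND q AND NOT r)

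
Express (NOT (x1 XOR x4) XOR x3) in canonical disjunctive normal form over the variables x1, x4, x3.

(NOT x1 AND NOT x4 AND NOT x3) OR (NOT x1 AND x4 AND x3) OR (x1 AND NOT x4 AND x3) OR (x1 AND x4 AND NOT x3)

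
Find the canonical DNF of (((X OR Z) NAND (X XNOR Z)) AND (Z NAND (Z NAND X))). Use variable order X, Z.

(NOT X AND NOT Z) OR (X AND NOT Z)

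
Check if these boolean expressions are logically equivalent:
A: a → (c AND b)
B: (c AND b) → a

No, Converse is not equivalent to original (counterexample: c=0, b=0, a=1)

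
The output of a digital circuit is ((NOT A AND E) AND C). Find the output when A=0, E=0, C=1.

Substituting: ((NOT 0 AND 0) AND 1)
= 0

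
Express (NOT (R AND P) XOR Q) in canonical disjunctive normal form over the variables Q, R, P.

(NOT Q AND NOT R AND NOT P) OR (NOT Q AND NOT R AND P) OR (NOT Q AND R AND NOT P) OR (Q AND R AND P)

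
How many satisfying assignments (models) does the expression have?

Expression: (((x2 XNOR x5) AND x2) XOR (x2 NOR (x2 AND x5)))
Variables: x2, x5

Satisfying assignments: (0,0), (0,1), (1,1)
Count: 3 out of 4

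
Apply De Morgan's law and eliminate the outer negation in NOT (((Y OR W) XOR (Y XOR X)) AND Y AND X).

NOT ((Y OR W) XOR (Y XOR X)) OR NOT Y OR NOT X
De Morgan's: NOT(AND of terms) = OR of negations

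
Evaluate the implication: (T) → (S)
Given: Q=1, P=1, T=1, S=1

Antecedent (T) = 1; consequent (S) = 1.
1 → 1 = 1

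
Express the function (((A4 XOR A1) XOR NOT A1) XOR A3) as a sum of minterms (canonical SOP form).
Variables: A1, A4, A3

Σm(0, 3, 4, 7) = (NOT A1 AND NOT A4 AND NOT A3) OR (NOT A1 AND A4 AND A3) OR (A1 AND NOT A4 AND NOT A3) OR (A1 AND A4 AND A3)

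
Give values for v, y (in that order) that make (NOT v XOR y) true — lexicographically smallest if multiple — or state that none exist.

v=0, y=0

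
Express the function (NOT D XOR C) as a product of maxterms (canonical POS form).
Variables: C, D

ΠM(1, 2) = (C OR NOT D) AND (NOT C OR D)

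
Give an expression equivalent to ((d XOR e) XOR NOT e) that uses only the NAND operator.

((((d NAND (d NAND e)) NAND (e NAND (d NAND e))) NAND (((d NAND (d NAND e)) NAND (e NAND (d NAND e))) NAND (e NAND e))) NAND ((e NAND e) NAND (((d NAND (d NAND e)) NAND (e NAND (d NAND e))) NAND (e NAND e))))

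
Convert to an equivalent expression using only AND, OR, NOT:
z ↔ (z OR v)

(z AND (z OR v)) OR (NOT z AND NOT (z OR v))
(Biconditional = both true or both false)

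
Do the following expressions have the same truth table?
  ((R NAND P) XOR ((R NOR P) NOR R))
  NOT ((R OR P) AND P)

Yes, they are equivalent — the two output columns agree on all 4 assignments:
R | P | Expression 1 | Expression 2
-----------------------------------
0 | 0 | 1 | 1
0 | 1 | 0 | 0
1 | 0 | 1 | 1
1 | 1 | 0 | 0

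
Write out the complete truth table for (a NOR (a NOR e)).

e | a | Output
--------------
0 | 0 | 0
0 | 1 | 0
1 | 0 | 1
1 | 1 | 0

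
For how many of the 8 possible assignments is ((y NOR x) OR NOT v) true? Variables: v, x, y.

Satisfying assignments: (0,0,0), (0,0,1), (0,1,0), (0,1,1), (1,0,0)
Count: 5 out of 8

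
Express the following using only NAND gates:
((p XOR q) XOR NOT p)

((((p NAND (p NAND q)) NAND (q NAND (p NAND q))) NAND (((p NAND (p NAND q)) NAND (q NAND (p NAND q))) NAND (p NAND p))) NAND ((p NAND p) NAND (((p NAND (p NAND q)) NAND (q NAND (p NAND q))) NAND (p NAND p))))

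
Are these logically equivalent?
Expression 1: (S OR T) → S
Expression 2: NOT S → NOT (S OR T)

Yes, Contrapositive is always equivalent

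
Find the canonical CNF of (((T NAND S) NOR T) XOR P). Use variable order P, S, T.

(P OR S OR T) AND (P OR S OR NOT T) AND (P OR NOT S OR T) AND (P OR NOT S OR NOT T)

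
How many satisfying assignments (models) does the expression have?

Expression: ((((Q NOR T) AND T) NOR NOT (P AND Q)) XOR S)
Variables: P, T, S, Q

Satisfying assignments: (0,0,1,0), (0,0,1,1), (0,1,1,0), (0,1,1,1), (1,0,0,1), (1,0,1,0), (1,1,0,1), (1,1,1,0)
Count: 8 out of 16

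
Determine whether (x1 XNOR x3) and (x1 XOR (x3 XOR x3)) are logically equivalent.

No. Counterexample: with x1=0, x3=0, Expression 1 = 1 but Expression 2 = 0.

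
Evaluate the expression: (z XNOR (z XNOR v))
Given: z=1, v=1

Substituting: (1 XNOR (1 XNOR 1))
= 1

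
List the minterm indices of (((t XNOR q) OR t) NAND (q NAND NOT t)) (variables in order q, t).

Σm(2) = (q AND NOT t)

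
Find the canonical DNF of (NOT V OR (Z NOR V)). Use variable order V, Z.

(NOT V AND NOT Z) OR (NOT V AND Z)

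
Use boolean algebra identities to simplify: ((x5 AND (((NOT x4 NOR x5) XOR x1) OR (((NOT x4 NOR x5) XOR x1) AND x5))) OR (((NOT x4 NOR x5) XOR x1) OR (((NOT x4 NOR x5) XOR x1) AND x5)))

By absorption (E OR (E AND v) = E) then absorption (E OR (E AND v) = E):
= ((NOT x4 NOR x5) XOR x1)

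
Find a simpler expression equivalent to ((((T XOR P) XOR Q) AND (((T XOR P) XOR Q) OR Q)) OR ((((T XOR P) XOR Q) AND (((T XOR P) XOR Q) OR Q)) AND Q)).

By absorption (E OR (E AND v) = E) then absorption (E AND (E OR v) = E):
= ((T XOR P) XOR Q)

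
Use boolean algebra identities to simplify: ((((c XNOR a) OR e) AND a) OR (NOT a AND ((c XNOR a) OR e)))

By distribution ((E AND v) OR (E AND NOT v) = E):
= ((c XNOR a) OR e)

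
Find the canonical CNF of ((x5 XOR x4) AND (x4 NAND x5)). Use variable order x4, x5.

(x4 OR x5) AND (NOT x4 OR NOT x5)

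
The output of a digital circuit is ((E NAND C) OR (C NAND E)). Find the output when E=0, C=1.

Substituting: ((0 NAND 1) OR (1 NAND 0))
= 1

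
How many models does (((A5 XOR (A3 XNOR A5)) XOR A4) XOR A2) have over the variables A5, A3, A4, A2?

Satisfying assignments: (0,0,0,0), (0,0,1,1), (0,1,0,1), (0,1,1,0), (1,0,0,0), (1,0,1,1), (1,1,0,1), (1,1,1,0)
Count: 8 out of 16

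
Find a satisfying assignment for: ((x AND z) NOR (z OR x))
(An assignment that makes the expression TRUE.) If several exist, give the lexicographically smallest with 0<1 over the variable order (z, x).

z=0, x=0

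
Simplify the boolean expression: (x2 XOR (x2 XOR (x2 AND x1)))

By XOR self-cancellation ((E XOR v) XOR v = E):
= (x2 AND x1)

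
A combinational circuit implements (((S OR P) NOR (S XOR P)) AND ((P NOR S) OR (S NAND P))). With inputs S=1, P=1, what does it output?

Substituting: (((1 OR 1) NOR (1 XOR 1)) AND ((1 NOR 1) OR (1 NAND 1)))
= 0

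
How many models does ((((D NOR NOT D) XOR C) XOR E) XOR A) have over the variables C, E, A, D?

Satisfying assignments: (0,0,1,0), (0,0,1,1), (0,1,0,0), (0,1,0,1), (1,0,0,0), (1,0,0,1), (1,1,1,0), (1,1,1,1)
Count: 8 out of 16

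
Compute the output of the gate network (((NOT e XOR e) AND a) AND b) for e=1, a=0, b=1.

Substituting: (((NOT 1 XOR 1) AND 0) AND 1)
= 0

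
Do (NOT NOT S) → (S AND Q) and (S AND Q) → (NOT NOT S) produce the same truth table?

No, Converse is not equivalent to original (counterexample: S=1, Q=0)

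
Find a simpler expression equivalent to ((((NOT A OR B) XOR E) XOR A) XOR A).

By XOR self-cancellation ((E XOR v) XOR v = E):
= ((NOT A OR B) XOR E)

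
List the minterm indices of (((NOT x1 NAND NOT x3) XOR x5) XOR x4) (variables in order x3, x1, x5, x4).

Σm(1, 2, 4, 7, 8, 11, 12, 15) = (NOT x3 AND NOT x1 AND NOT x5 AND x4) OR (NOT x3 AND NOT x1 AND x5 AND NOT x4) OR (NOT x3 AND x1 AND NOT x5 AND NOT x4) OR (NOT x3 AND x1 AND x5 AND x4) OR (x3 AND NOT x1 AND NOT x5 AND NOT x4) OR (x3 AND NOT x1 AND x5 AND x4) OR (x3 AND x1 AND NOT x5 AND NOT x4) OR (x3 AND x1 AND x5 AND x4)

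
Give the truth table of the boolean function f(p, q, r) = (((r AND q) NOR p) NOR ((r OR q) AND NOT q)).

p | q | r | Output
------------------
0 | 0 | 0 | 0
0 | 0 | 1 | 0
0 | 1 | 0 | 0
0 | 1 | 1 | 1
1 | 0 | 0 | 1
1 | 0 | 1 | 0
1 | 1 | 0 | 1
1 | 1 | 1 | 1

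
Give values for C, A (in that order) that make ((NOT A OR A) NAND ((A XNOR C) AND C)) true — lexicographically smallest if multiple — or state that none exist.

C=0, A=0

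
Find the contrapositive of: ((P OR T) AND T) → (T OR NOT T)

Contrapositive: NOT (T OR NOT T) → NOT ((P OR T) AND T)
Note: A statement and its contrapositive are logically equivalent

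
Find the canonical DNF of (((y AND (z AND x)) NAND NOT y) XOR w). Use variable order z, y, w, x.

(NOT z AND NOT y AND NOT w AND NOT x) OR (NOT z AND NOT y AND NOT w AND x) OR (NOT z AND y AND NOT w AND NOT x) OR (NOT z AND y AND NOT w AND x) OR (z AND NOT y AND NOT w AND NOT x) OR (z AND NOT y AND NOT w AND x) OR (z AND y AND NOT w AND NOT x) OR (z AND y AND NOT w AND x)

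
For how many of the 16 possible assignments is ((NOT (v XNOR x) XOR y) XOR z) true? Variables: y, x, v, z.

Satisfying assignments: (0,0,0,1), (0,0,1,0), (0,1,0,0), (0,1,1,1), (1,0,0,0), (1,0,1,1), (1,1,0,1), (1,1,1,0)
Count: 8 out of 16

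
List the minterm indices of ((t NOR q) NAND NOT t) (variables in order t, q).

Σm(1, 2, 3) = (NOT t AND q) OR (t AND NOT q) OR (t AND q)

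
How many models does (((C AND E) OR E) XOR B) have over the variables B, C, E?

Satisfying assignments: (0,0,1), (0,1,1), (1,0,0), (1,1,0)
Count: 4 out of 8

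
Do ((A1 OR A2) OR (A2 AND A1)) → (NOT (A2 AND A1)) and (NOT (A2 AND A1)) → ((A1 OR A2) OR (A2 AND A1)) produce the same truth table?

No, Converse is not equivalent to original (counterexample: A2=0, A1=0)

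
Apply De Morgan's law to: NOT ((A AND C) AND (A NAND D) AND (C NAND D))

NOT (A AND C) OR NOT (A NAND D) OR NOT (C NAND D)
De Morgan's: NOT(AND of terms) = OR of negations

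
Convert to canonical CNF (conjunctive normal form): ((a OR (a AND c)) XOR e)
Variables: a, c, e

(a OR c OR e) AND (a OR NOT c OR e) AND (NOT a OR c OR NOT e) AND (NOT a OR NOT c OR NOT e)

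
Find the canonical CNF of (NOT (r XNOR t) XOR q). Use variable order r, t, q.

(r OR t OR q) AND (r OR NOT t OR NOT q) AND (NOT r OR t OR NOT q) AND (NOT r OR NOT t OR q)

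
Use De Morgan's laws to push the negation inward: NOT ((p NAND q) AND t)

NOT (p NAND q) OR NOT t
De Morgan's: NOT(AND of terms) = OR of negations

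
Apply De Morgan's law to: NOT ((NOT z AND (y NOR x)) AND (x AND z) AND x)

NOT (NOT z AND (y NOR x)) OR NOT (x AND z) OR NOT x
De Morgan's: NOT(AND of terms) = OR of negations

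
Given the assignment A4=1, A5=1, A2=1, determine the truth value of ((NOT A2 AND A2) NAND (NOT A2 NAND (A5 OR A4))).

Substituting: ((NOT 1 AND 1) NAND (NOT 1 NAND (1 OR 1)))
= 1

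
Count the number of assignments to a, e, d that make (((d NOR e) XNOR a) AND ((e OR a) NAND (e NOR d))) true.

Satisfying assignments: (0,0,1), (0,1,0), (0,1,1)
Count: 3 out of 8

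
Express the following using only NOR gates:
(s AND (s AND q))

((s NOR s) NOR (((s NOR s) NOR (q NOR q)) NOR ((s NOR s) NOR (q NOR q))))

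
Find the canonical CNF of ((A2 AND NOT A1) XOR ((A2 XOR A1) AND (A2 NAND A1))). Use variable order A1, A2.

(A1 OR A2) AND (A1 OR NOT A2) AND (NOT A1 OR NOT A2)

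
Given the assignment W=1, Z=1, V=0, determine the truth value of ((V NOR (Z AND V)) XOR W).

Substituting: ((0 NOR (1 AND 0)) XOR 1)
= 0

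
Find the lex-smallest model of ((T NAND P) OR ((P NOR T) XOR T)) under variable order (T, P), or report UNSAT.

T=0, P=0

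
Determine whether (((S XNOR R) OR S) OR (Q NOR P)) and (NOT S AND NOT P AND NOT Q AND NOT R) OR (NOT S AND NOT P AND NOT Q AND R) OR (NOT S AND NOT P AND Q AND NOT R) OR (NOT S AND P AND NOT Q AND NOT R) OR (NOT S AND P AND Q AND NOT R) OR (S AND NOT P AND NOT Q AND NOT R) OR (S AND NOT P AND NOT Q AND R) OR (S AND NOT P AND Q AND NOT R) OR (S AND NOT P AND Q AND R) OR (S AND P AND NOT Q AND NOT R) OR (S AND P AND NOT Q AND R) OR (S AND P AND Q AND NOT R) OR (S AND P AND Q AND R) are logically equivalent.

Yes, they are equivalent — the two output columns agree on all 16 assignments:
S | P | Q | R | Expression 1 | Expression 2
-------------------------------------------
0 | 0 | 0 | 0 | 1 | 1
0 | 0 | 0 | 1 | 1 | 1
0 | 0 | 1 | 0 | 1 | 1
0 | 0 | 1 | 1 | 0 | 0
0 | 1 | 0 | 0 | 1 | 1
0 | 1 | 0 | 1 | 0 | 0
0 | 1 | 1 | 0 | 1 | 1
0 | 1 | 1 | 1 | 0 | 0
1 | 0 | 0 | 0 | 1 | 1
1 | 0 | 0 | 1 | 1 | 1
1 | 0 | 1 | 0 | 1 | 1
1 | 0 | 1 | 1 | 1 | 1
1 | 1 | 0 | 0 | 1 | 1
1 | 1 | 0 | 1 | 1 | 1
1 | 1 | 1 | 0 | 1 | 1
1 | 1 | 1 | 1 | 1 | 1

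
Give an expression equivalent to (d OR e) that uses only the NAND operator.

((d NAND d) NAND (e NAND e))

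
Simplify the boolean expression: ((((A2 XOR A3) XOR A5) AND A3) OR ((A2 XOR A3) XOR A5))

By absorption (E OR (E AND v) = E):
= ((A2 XOR A3) XOR A5)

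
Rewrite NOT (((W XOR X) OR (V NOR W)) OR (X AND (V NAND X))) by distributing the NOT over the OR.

NOT ((W XOR X) OR (V NOR W)) AND NOT (X AND (V NAND X))
De Morgan's: NOT(OR of terms) = AND of negations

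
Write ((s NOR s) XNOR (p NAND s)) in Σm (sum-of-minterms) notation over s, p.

Σm(0, 1, 3) = (NOT s AND NOT p) OR (NOT s AND p) OR (s AND p)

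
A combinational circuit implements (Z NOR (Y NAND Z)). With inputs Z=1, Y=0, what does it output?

Substituting: (1 NOR (0 NAND 1))
= 0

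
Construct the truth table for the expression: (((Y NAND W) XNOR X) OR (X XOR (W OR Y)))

W | Y | X | Output
------------------
0 | 0 | 0 | 0
0 | 0 | 1 | 1
0 | 1 | 0 | 1
0 | 1 | 1 | 1
1 | 0 | 0 | 1
1 | 0 | 1 | 1
1 | 1 | 0 | 1
1 | 1 | 1 | 0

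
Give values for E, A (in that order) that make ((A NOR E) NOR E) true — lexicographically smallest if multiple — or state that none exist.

E=0, A=1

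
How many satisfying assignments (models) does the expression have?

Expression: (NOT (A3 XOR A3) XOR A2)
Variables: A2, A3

Satisfying assignments: (0,0), (0,1)
Count: 2 out of 4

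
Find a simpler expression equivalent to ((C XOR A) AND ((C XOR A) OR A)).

By absorption (E AND (E OR v) = E):
= (C XOR A)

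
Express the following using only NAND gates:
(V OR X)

((V NAND V) NAND (X NAND X))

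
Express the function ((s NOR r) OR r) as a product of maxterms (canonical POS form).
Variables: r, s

ΠM(1) = (r OR NOT s)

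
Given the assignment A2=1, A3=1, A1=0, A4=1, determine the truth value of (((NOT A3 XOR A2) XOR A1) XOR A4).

Substituting: (((NOT 1 XOR 1) XOR 0) XOR 1)
= 0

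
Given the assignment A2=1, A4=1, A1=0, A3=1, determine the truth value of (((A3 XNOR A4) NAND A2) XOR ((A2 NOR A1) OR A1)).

Substituting: (((1 XNOR 1) NAND 1) XOR ((1 NOR 0) OR 0))
= 0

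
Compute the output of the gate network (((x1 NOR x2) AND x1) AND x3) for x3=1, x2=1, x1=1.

Substituting: (((1 NOR 1) AND 1) AND 1)
= 0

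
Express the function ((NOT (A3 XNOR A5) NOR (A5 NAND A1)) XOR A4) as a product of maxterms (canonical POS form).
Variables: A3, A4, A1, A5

ΠM(0, 1, 2, 3, 8, 9, 10, 15) = (A3 OR A4 OR A1 OR A5) AND (A3 OR A4 OR A1 OR NOT A5) AND (A3 OR A4 OR NOT A1 OR A5) AND (A3 OR A4 OR NOT A1 OR NOT A5) AND (NOT A3 OR A4 OR A1 OR A5) AND (NOT A3 OR A4 OR A1 OR NOT A5) AND (NOT A3 OR A4 OR NOT A1 OR A5) AND (NOT A3 OR NOT A4 OR NOT A1 OR NOT A5)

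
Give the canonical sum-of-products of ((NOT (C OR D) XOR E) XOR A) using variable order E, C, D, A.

Σm(0, 3, 5, 7, 9, 10, 12, 14) = (NOT E AND NOT C AND NOT D AND NOT A) OR (NOT E AND NOT C AND D AND A) OR (NOT E AND C AND NOT D AND A) OR (NOT E AND C AND D AND A) OR (E AND NOT C AND NOT D AND A) OR (E AND NOT C AND D AND NOT A) OR (E AND C AND NOT D AND NOT A) OR (E AND C AND D AND NOT A)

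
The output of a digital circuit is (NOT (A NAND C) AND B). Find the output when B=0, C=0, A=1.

Substituting: (NOT (1 NAND 0) AND 0)
= 0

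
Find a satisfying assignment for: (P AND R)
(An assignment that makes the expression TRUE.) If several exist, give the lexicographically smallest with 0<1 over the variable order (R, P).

R=1, P=1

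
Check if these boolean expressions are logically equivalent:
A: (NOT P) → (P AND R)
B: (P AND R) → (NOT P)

No, Converse is not equivalent to original (counterexample: R=0, P=0)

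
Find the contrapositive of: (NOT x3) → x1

Contrapositive: NOT x1 → x3
Note: A statement and its contrapositive are logically equivalent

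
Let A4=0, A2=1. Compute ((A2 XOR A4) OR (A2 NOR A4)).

Substituting: ((1 XOR 0) OR (1 NOR 0))
= 1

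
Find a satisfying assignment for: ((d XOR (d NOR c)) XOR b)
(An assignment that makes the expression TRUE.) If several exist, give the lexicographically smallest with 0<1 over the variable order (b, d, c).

b=0, d=0, c=0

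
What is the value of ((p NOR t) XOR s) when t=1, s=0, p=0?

Substituting: ((0 NOR 1) XOR 0)
= 0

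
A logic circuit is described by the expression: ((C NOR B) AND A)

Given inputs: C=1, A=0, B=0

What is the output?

Substituting: ((1 NOR 0) AND 0)
= 0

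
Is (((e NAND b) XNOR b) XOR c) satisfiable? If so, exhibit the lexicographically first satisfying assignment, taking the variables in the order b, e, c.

b=0, e=0, c=1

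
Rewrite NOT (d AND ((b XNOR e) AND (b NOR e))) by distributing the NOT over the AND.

NOT d OR NOT ((b XNOR e) AND (b NOR e))
De Morgan's: NOT(AND of terms) = OR of negations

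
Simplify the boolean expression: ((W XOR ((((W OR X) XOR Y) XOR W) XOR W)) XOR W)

By XOR self-cancellation ((E XOR v) XOR v = E) then XOR self-cancellation ((E XOR v) XOR v = E):
= ((W OR X) XOR Y)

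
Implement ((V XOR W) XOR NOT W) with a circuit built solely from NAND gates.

((((V NAND (V NAND W)) NAND (W NAND (V NAND W))) NAND (((V NAND (V NAND W)) NAND (W NAND (V NAND W))) NAND (W NAND W))) NAND ((W NAND W) NAND (((V NAND (V NAND W)) NAND (W NAND (V NAND W))) NAND (W NAND W))))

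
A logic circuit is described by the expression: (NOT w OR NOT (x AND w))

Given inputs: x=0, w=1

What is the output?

Substituting: (NOT 1 OR NOT (0 AND 1))
= 1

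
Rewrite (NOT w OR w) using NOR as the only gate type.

(((w NOR w) NOR w) NOR ((w NOR w) NOR w))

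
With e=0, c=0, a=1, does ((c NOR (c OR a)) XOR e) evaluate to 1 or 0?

Substituting: ((0 NOR (0 OR 1)) XOR 0)
= 0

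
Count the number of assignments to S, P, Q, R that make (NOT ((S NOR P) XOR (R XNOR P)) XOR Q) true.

Satisfying assignments: (0,0,0,0), (0,0,1,1), (0,1,0,0), (0,1,1,1), (1,0,0,1), (1,0,1,0), (1,1,0,0), (1,1,1,1)
Count: 8 out of 16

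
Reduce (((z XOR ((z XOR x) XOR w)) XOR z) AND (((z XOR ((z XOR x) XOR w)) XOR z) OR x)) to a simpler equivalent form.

By absorption (E AND (E OR v) = E) then XOR self-cancellation ((E XOR v) XOR v = E):
= ((z XOR x) XOR w)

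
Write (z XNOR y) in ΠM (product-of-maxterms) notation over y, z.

ΠM(1, 2) = (y OR NOT z) AND (NOT y OR z)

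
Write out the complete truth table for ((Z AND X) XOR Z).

Z | X | Output
--------------
0 | 0 | 0
0 | 1 | 0
1 | 0 | 1
1 | 1 | 0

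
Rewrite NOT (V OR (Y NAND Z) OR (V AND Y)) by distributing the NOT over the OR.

NOT V AND NOT (Y NAND Z) AND NOT (V AND Y)
De Morgan's: NOT(OR of terms) = AND of negations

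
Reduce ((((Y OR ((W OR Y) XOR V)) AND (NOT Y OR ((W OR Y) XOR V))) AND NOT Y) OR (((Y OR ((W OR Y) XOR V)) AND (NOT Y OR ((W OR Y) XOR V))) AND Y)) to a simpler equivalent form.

By distribution ((E AND v) OR (E AND NOT v) = E) then distribution ((E OR v) AND (E OR NOT v) = E):
= ((W OR Y) XOR V)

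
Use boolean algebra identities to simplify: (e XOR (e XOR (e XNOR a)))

By XOR self-cancellation ((E XOR v) XOR v = E):
= (e XNOR a)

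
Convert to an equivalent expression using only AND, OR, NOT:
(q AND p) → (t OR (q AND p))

NOT (q AND p) OR (t OR (q AND p))
(Implication elimination: A → B = NOT A OR B)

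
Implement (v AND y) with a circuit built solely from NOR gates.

((v NOR v) NOR (y NOR y))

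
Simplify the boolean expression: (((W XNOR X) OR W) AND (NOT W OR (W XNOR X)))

By distribution ((E OR v) AND (E OR NOT v) = E):
= (W XNOR X)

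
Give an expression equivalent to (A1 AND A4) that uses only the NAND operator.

((A1 NAND A4) NAND (A1 NAND A4))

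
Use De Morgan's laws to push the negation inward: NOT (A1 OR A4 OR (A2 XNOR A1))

NOT A1 AND NOT A4 AND NOT (A2 XNOR A1)
De Morgan's: NOT(OR of terms) = AND of negations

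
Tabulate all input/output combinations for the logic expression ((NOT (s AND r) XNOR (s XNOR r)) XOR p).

r | p | s | Output
------------------
0 | 0 | 0 | 1
0 | 0 | 1 | 0
0 | 1 | 0 | 0
0 | 1 | 1 | 1
1 | 0 | 0 | 0
1 | 0 | 1 | 0
1 | 1 | 0 | 1
1 | 1 | 1 | 1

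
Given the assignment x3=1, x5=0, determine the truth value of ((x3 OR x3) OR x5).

Substituting: ((1 OR 1) OR 0)
= 1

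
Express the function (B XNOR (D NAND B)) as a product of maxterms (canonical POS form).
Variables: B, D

ΠM(0, 1, 3) = (B OR D) AND (B OR NOT D) AND (NOT B OR NOT D)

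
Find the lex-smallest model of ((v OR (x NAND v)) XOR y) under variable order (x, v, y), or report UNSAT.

x=0, v=0, y=0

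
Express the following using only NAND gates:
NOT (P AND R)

(((P NAND R) NAND (P NAND R)) NAND ((P NAND R) NAND (P NAND R)))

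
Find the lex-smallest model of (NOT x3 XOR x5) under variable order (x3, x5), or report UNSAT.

x3=0, x5=0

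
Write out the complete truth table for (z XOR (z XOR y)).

y | z | Output
--------------
0 | 0 | 0
0 | 1 | 0
1 | 0 | 1
1 | 1 | 1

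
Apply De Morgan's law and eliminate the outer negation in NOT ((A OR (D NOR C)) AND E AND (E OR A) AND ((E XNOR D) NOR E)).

NOT (A OR (D NOR C)) OR NOT E OR NOT (E OR A) OR NOT ((E XNOR D) NOR E)
De Morgan's: NOT(AND of terms) = OR of negations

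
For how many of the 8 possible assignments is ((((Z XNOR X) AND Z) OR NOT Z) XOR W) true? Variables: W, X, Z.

Satisfying assignments: (0,0,0), (0,1,0), (0,1,1), (1,0,1)
Count: 4 out of 8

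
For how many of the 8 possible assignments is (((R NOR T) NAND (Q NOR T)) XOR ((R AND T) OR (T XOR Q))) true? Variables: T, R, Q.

Satisfying assignments: (0,1,0), (1,0,1)
Count: 2 out of 8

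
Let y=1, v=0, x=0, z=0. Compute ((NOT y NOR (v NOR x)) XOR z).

Substituting: ((NOT 1 NOR (0 NOR 0)) XOR 0)
= 0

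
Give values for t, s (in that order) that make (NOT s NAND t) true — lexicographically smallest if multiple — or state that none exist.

t=0, s=0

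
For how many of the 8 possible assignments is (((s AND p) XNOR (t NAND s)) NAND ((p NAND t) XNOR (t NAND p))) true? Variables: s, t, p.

Satisfying assignments: (0,0,0), (0,0,1), (0,1,0), (0,1,1), (1,0,0), (1,1,1)
Count: 6 out of 8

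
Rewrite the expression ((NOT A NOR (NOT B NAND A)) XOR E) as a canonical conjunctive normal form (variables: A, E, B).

(A OR E OR B) AND (A OR E OR NOT B) AND (NOT A OR E OR NOT B) AND (NOT A OR NOT E OR B)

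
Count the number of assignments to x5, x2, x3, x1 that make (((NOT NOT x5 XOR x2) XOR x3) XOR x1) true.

Satisfying assignments: (0,0,0,1), (0,0,1,0), (0,1,0,0), (0,1,1,1), (1,0,0,0), (1,0,1,1), (1,1,0,1), (1,1,1,0)
Count: 8 out of 16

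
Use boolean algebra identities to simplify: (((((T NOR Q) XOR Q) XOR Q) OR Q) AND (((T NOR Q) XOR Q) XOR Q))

By absorption (E AND (E OR v) = E) then XOR self-cancellation ((E XOR v) XOR v = E):
= (T NOR Q)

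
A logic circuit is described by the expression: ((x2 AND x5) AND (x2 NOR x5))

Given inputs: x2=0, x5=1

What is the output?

Substituting: ((0 AND 1) AND (0 NOR 1))
= 0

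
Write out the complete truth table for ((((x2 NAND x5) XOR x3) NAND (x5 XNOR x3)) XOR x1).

x5 | x2 | x1 | x3 | Output
--------------------------
0 | 0 | 0 | 0 | 0
0 | 0 | 0 | 1 | 1
0 | 0 | 1 | 0 | 1
0 | 0 | 1 | 1 | 0
0 | 1 | 0 | 0 | 0
0 | 1 | 0 | 1 | 1
0 | 1 | 1 | 0 | 1
0 | 1 | 1 | 1 | 0
1 | 0 | 0 | 0 | 1
1 | 0 | 0 | 1 | 1
1 | 0 | 1 | 0 | 0
1 | 0 | 1 | 1 | 0
1 | 1 | 0 | 0 | 1
1 | 1 | 0 | 1 | 0
1 | 1 | 1 | 0 | 0
1 | 1 | 1 | 1 | 1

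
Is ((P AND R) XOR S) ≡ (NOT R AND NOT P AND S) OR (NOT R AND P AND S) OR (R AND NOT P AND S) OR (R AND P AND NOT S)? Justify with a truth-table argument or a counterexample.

Yes, they are equivalent — the two output columns agree on all 8 assignments:
R | P | S | Expression 1 | Expression 2
---------------------------------------
0 | 0 | 0 | 0 | 0
0 | 0 | 1 | 1 | 1
0 | 1 | 0 | 0 | 0
0 | 1 | 1 | 1 | 1
1 | 0 | 0 | 0 | 0
1 | 0 | 1 | 1 | 1
1 | 1 | 0 | 1 | 1
1 | 1 | 1 | 0 | 0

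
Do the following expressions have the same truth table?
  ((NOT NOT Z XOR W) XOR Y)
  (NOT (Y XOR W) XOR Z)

No. Counterexample: with W=0, Y=0, Z=0, Expression 1 = 0 but Expression 2 = 1.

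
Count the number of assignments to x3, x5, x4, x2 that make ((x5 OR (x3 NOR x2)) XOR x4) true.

Satisfying assignments: (0,0,0,0), (0,0,1,1), (0,1,0,0), (0,1,0,1), (1,0,1,0), (1,0,1,1), (1,1,0,0), (1,1,0,1)
Count: 8 out of 16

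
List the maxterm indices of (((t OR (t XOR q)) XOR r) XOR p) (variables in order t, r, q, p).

ΠM(0, 3, 5, 6, 9, 11, 12, 14) = (t OR r OR q OR p) AND (t OR r OR NOT q OR NOT p) AND (t OR NOT r OR q OR NOT p) AND (t OR NOT r OR NOT q OR p) AND (NOT t OR r OR q OR NOT p) AND (NOT t OR r OR NOT q OR NOT p) AND (NOT t OR NOT r OR q OR p) AND (NOT t OR NOT r OR NOT q OR p)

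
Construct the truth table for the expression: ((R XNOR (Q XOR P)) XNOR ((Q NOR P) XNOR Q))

P | R | Q | Output
------------------
0 | 0 | 0 | 0
0 | 0 | 1 | 1
0 | 1 | 0 | 1
0 | 1 | 1 | 0
1 | 0 | 0 | 0
1 | 0 | 1 | 0
1 | 1 | 0 | 1
1 | 1 | 1 | 1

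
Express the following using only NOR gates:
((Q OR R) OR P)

((((Q NOR R) NOR (Q NOR R)) NOR P) NOR (((Q NOR R) NOR (Q NOR R)) NOR P))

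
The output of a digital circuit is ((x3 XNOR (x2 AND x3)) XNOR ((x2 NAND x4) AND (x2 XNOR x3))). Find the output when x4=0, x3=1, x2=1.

Substituting: ((1 XNOR (1 AND 1)) XNOR ((1 NAND 0) AND (1 XNOR 1)))
= 1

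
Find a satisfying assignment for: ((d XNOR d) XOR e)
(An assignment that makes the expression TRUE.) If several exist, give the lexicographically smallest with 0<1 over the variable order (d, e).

d=0, e=0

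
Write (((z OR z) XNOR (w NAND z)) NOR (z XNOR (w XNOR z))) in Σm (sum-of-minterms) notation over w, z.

Σm(0) = (NOT w AND NOT z)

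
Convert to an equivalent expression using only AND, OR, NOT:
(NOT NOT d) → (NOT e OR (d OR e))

NOT d OR (NOT e OR (d OR e))
(Implication elimination: A → B = NOT A OR B)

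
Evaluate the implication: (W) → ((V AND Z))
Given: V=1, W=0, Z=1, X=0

Antecedent (W) = 0; consequent ((V AND Z)) = 1.
0 → 1 = 1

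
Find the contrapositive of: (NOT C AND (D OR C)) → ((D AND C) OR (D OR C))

Contrapositive: NOT ((D AND C) OR (D OR C)) → NOT (NOT C AND (D OR C))
Note: A statement and its contrapositive are logically equivalent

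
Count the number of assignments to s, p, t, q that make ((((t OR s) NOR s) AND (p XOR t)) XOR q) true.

Satisfying assignments: (0,0,0,1), (0,0,1,1), (0,1,0,0), (0,1,1,1), (1,0,0,1), (1,0,1,1), (1,1,0,1), (1,1,1,1)
Count: 8 out of 16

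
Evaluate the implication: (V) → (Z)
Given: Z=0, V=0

Antecedent (V) = 0; consequent (Z) = 0.
0 → 0 = 1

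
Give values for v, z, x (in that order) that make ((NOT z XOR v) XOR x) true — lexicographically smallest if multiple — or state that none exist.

v=0, z=0, x=0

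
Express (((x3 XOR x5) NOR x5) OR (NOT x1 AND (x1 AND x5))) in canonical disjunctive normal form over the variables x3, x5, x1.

(NOT x3 AND NOT x5 AND NOT x1) OR (NOT x3 AND NOT x5 AND x1)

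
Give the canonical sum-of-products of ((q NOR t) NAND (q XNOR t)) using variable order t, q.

Σm(1, 2, 3) = (NOT t AND q) OR (t AND NOT q) OR (t AND q)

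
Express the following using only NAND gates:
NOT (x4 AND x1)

(((x4 NAND x1) NAND (x4 NAND x1)) NAND ((x4 NAND x1) NAND (x4 NAND x1)))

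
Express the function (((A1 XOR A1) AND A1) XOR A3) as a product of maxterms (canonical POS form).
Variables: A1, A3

ΠM(0, 2) = (A1 OR A3) AND (NOT A1 OR A3)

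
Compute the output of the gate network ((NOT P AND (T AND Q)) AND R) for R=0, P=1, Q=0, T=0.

Substituting: ((NOT 1 AND (0 AND 0)) AND 0)
= 0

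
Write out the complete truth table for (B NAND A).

A | B | Output
--------------
0 | 0 | 1
0 | 1 | 1
1 | 0 | 1
1 | 1 | 0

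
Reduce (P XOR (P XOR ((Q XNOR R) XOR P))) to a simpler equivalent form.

By XOR self-cancellation ((E XOR v) XOR v = E):
= ((Q XNOR R) XOR P)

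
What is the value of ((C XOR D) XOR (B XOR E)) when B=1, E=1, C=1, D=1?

Substituting: ((1 XOR 1) XOR (1 XOR 1))
= 0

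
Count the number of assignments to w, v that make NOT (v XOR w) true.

Satisfying assignments: (0,0), (1,1)
Count: 2 out of 4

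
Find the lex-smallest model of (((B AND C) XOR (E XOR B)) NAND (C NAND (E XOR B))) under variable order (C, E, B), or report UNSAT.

C=0, E=0, B=0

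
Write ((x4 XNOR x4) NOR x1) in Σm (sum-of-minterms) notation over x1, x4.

Σm() = FALSE (no minterms)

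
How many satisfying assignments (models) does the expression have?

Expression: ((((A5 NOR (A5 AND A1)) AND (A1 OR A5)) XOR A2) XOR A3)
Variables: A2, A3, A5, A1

Satisfying assignments: (0,0,0,1), (0,1,0,0), (0,1,1,0), (0,1,1,1), (1,0,0,0), (1,0,1,0), (1,0,1,1), (1,1,0,1)
Count: 8 out of 16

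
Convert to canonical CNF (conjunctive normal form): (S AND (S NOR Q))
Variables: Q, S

(Q OR S) AND (Q OR NOT S) AND (NOT Q OR S) AND (NOT Q OR NOT S)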